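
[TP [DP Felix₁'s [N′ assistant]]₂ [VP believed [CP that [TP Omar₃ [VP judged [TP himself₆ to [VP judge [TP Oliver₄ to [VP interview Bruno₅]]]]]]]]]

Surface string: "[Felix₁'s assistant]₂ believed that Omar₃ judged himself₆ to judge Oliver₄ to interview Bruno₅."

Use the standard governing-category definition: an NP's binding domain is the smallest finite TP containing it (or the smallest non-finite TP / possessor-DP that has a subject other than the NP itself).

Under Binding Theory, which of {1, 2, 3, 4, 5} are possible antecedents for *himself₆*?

{3}

*himself* is an anaphor, so Principle A applies: it must be bound in its binding domain.
Binding domain of *himself₆*: the embedded TP, whose subject is Omar₃.
*Felix₁* does not c-command the anaphor → cannot bind it.
*[Felix₁'s assistant]₂* c-commands the anaphor but is outside its binding domain → cannot satisfy Principle A.
*Omar₃* c-commands the anaphor within its binding domain → licit binder.
*Oliver₄* does not c-command the anaphor → cannot bind it.
*Bruno₅* does not c-command the anaphor → cannot bind it.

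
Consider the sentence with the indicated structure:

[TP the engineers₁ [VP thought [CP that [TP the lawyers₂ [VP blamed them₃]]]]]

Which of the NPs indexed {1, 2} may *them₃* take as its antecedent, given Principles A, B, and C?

{1}

*them* is a pronoun, so Principle B applies: it must be free in its binding domain.
Binding domain of *them₃*: the embedded TP, whose subject is the lawyers₂.
*the engineers₁* c-commands the pronoun but from outside its binding domain, and is not c-commanded by it → coindexation permitted.
*the lawyers₂* c-commands the pronoun within its binding domain → coindexation would violate Principle B.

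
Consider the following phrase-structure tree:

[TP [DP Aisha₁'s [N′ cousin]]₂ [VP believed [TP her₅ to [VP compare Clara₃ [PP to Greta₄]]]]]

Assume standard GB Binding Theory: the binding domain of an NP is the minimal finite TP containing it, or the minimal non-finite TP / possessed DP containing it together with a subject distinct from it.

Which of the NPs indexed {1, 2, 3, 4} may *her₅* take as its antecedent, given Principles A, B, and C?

{1}

*her* is a pronoun, so Principle B applies: it must be free in its binding domain.
Binding domain of *her₅*: the matrix TP, whose subject is [Aisha₁'s cousin]₂.
*Aisha₁* and the pronoun do not c-command one another → neither Principle B nor Principle C is at stake; coindexation permitted.
*[Aisha₁'s cousin]₂* c-commands the pronoun within its binding domain → coindexation would violate Principle B.
*Clara₃*: the pronoun c-commands this R-expression → coindexation would violate Principle C on *Clara₃*.
*Greta₄*: the pronoun c-commands this R-expression → coindexation would violate Principle C on *Greta₄*.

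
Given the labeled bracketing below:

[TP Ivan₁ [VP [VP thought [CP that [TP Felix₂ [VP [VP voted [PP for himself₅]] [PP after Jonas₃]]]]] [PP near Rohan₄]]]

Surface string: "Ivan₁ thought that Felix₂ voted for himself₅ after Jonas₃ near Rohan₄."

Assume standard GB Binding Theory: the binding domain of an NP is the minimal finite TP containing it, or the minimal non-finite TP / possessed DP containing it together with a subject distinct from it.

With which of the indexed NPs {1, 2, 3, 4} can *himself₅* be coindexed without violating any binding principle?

*himself* is an anaphor, so Principle A applies: it must be bound in its binding domain.
Binding domain of *himself₅*: the embedded TP, whose subject is Felix₂.
*Ivan₁* c-commands the anaphor but is outside its binding domain → cannot satisfy Principle A.
*Felix₂* c-commands the anaphor within its binding domain → licit binder.
*Jonas₃* does not c-command the anaphor → cannot bind it.
*Rohan₄* does not c-command the anaphor → cannot bind it.

{2}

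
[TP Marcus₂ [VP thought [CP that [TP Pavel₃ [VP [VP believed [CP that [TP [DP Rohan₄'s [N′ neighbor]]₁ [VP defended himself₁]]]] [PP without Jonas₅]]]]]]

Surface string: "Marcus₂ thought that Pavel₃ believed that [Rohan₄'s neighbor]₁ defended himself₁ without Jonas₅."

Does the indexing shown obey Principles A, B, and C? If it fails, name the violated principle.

The two coindexed NPs are *[Rohan₄'s neighbor]₁* and *himself₁*.
*himself₁* is an anaphor; its binding domain is the embedded TP, whose subject is [Rohan₄'s neighbor]₁. *[Rohan₄'s neighbor]₁* c-commands it within that domain and shares its index, so Principle A is satisfied.
*[Rohan₄'s neighbor]₁* is an R-expression; *himself₁* does not c-command it, and no other NP shares its index, so Principle C is satisfied.
All principles are respected.

grammatical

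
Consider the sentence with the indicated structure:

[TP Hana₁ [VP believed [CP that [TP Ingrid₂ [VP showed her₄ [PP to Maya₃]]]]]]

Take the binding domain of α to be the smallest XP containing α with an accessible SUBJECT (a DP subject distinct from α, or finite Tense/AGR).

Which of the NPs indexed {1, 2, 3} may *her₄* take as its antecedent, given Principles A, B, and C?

*her* is a pronoun, so Principle B applies: it must be free in its binding domain.
Binding domain of *her₄*: the embedded TP, whose subject is Ingrid₂.
*Hana₁* c-commands the pronoun but from outside its binding domain, and is not c-commanded by it → coindexation permitted.
*Ingrid₂* c-commands the pronoun within its binding domain → coindexation would violate Principle B.
*Maya₃*: the pronoun c-commands this R-expression → coindexation would violate Principle C on *Maya₃*.

{1}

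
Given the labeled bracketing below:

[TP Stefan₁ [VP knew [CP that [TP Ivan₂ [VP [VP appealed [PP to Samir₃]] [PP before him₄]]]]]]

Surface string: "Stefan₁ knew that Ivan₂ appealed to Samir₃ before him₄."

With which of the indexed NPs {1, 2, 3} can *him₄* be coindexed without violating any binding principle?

*him* is a pronoun, so Principle B applies: it must be free in its binding domain.
Binding domain of *him₄*: the embedded TP, whose subject is Ivan₂.
*Stefan₁* c-commands the pronoun but from outside its binding domain, and is not c-commanded by it → coindexation permitted.
*Ivan₂* c-commands the pronoun within its binding domain → coindexation would violate Principle B.
*Samir₃* and the pronoun do not c-command one another → neither Principle B nor Principle C is at stake; coindexation permitted.

{1, 3}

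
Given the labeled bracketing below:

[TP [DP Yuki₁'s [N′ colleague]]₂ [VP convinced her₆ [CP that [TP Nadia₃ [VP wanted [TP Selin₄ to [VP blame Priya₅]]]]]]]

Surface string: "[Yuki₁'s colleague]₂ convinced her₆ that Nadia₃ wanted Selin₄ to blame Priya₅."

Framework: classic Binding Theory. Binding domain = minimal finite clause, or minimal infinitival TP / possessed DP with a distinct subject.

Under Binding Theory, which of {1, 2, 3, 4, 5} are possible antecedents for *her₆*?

{1}

*her* is a pronoun, so Principle B applies: it must be free in its binding domain.
Binding domain of *her₆*: the matrix TP, whose subject is [Yuki₁'s colleague]₂.
*Yuki₁* and the pronoun do not c-command one another → neither Principle B nor Principle C is at stake; coindexation permitted.
*[Yuki₁'s colleague]₂* c-commands the pronoun within its binding domain → coindexation would violate Principle B.
*Nadia₃*: the pronoun c-commands this R-expression → coindexation would violate Principle C on *Nadia₃*.
*Selin₄*: the pronoun c-commands this R-expression → coindexation would violate Principle C on *Selin₄*.
*Priya₅*: the pronoun c-commands this R-expression → coindexation would violate Principle C on *Priya₅*.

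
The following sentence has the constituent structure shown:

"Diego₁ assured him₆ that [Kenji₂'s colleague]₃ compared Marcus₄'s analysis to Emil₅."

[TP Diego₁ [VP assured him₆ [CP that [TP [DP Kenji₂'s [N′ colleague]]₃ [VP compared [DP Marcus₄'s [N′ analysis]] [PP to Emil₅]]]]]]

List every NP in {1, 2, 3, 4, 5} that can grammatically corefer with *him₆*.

none

*him* is a pronoun, so Principle B applies: it must be free in its binding domain.
Binding domain of *him₆*: the matrix TP, whose subject is Diego₁.
*Diego₁* c-commands the pronoun within its binding domain → coindexation would violate Principle B.
*Kenji₂*: the pronoun c-commands this R-expression → coindexation would violate Principle C on *Kenji₂*.
*[Kenji₂'s colleague]₃*: the pronoun c-commands this R-expression → coindexation would violate Principle C on *[Kenji₂'s colleague]₃*.
*Marcus₄*: the pronoun c-commands this R-expression → coindexation would violate Principle C on *Marcus₄*.
*Emil₅*: the pronoun c-commands this R-expression → coindexation would violate Principle C on *Emil₅*.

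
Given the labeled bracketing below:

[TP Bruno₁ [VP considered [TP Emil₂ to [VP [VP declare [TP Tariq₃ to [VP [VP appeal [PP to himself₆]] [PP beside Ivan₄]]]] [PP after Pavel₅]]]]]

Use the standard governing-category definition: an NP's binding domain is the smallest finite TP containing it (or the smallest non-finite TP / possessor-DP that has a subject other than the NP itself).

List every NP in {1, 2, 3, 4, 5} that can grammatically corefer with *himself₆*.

{3}

*himself* is an anaphor, so Principle A applies: it must be bound in its binding domain.
Binding domain of *himself₆*: the embedded TP, whose subject is Tariq₃.
*Bruno₁* c-commands the anaphor but is outside its binding domain → cannot satisfy Principle A.
*Emil₂* c-commands the anaphor but is outside its binding domain → cannot satisfy Principle A.
*Tariq₃* c-commands the anaphor within its binding domain → licit binder.
*Ivan₄* does not c-command the anaphor → cannot bind it.
*Pavel₅* does not c-command the anaphor → cannot bind it.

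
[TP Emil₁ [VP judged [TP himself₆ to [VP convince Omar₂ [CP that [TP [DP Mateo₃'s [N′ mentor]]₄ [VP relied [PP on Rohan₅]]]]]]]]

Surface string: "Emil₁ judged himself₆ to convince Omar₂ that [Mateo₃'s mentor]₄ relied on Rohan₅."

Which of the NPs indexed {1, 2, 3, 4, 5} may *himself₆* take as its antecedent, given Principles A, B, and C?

*himself* is an anaphor, so Principle A applies: it must be bound in its binding domain.
Binding domain of *himself₆*: the matrix TP, whose subject is Emil₁.
*Emil₁* c-commands the anaphor within its binding domain → licit binder.
*Omar₂* does not c-command the anaphor → cannot bind it.
*Mateo₃* does not c-command the anaphor → cannot bind it.
*[Mateo₃'s mentor]₄* does not c-command the anaphor → cannot bind it.
*Rohan₅* does not c-command the anaphor → cannot bind it.

{1}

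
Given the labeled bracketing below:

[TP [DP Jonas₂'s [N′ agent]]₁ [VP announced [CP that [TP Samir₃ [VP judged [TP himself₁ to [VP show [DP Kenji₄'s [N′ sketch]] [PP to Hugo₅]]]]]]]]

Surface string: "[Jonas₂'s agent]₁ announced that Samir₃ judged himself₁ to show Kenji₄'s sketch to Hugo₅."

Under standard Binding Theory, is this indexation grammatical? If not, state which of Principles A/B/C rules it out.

The two coindexed NPs are *[Jonas₂'s agent]₁* and *himself₁*.
*himself₁* is an anaphor. Principle A requires it to be bound within its binding domain — the embedded TP, whose subject is Samir₃.
Within that domain it is c-commanded by *Samir₃*, which does not share its index.
*[Jonas₂'s agent]₁* does c-command the anaphor, but from outside its binding domain.
The anaphor is unbound in its domain → Principle A violation.

Principle A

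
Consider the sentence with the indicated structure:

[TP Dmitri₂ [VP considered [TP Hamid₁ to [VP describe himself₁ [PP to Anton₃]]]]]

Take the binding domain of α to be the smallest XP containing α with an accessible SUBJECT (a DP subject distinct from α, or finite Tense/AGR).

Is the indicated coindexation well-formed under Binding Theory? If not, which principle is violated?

The two coindexed NPs are *Hamid₁* and *himself₁*.
*himself₁* is an anaphor; its binding domain is the embedded TP, whose subject is Hamid₁. *Hamid₁* c-commands it within that domain and shares its index, so Principle A is satisfied.
*Hamid₁* is an R-expression; *himself₁* does not c-command it, and no other NP shares its index, so Principle C is satisfied.
All principles are respected.

grammatical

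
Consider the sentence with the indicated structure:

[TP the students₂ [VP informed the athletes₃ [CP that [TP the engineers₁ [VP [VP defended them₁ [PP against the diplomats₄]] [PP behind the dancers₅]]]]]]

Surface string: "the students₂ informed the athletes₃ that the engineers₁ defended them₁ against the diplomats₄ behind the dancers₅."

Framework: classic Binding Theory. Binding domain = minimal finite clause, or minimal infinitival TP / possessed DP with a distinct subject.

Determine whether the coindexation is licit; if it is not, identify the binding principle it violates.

The two coindexed NPs are *the engineers₁* and *them₁*.
*them₁* is a pronoun. Its binding domain is the embedded TP, whose subject is the engineers₁.
*the engineers₁* c-commands it within that domain and carries the same index.
The pronoun is locally bound → Principle B violation.

Principle B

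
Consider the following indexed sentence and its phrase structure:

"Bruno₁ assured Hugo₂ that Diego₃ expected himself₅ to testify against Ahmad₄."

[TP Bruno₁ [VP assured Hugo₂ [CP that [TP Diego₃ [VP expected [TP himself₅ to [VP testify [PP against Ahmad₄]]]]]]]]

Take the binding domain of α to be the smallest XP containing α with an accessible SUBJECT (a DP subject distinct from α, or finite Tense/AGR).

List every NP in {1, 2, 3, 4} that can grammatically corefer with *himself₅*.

*himself* is an anaphor, so Principle A applies: it must be bound in its binding domain.
Binding domain of *himself₅*: the embedded TP, whose subject is Diego₃.
*Bruno₁* c-commands the anaphor but is outside its binding domain → cannot satisfy Principle A.
*Hugo₂* c-commands the anaphor but is outside its binding domain → cannot satisfy Principle A.
*Diego₃* c-commands the anaphor within its binding domain → licit binder.
*Ahmad₄* does not c-command the anaphor → cannot bind it.

{3}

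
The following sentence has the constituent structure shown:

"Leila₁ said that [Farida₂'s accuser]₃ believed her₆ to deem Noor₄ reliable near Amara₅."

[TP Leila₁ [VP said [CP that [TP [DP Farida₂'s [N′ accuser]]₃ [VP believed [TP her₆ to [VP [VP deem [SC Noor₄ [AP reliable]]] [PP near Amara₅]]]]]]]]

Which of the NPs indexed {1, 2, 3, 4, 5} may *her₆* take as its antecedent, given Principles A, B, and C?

{1, 2}

*her* is a pronoun, so Principle B applies: it must be free in its binding domain.
Binding domain of *her₆*: the embedded TP, whose subject is [Farida₂'s accuser]₃.
*Leila₁* c-commands the pronoun but from outside its binding domain, and is not c-commanded by it → coindexation permitted.
*Farida₂* and the pronoun do not c-command one another → neither Principle B nor Principle C is at stake; coindexation permitted.
*[Farida₂'s accuser]₃* c-commands the pronoun within its binding domain → coindexation would violate Principle B.
*Noor₄*: the pronoun c-commands this R-expression → coindexation would violate Principle C on *Noor₄*.
*Amara₅*: the pronoun c-commands this R-expression → coindexation would violate Principle C on *Amara₅*.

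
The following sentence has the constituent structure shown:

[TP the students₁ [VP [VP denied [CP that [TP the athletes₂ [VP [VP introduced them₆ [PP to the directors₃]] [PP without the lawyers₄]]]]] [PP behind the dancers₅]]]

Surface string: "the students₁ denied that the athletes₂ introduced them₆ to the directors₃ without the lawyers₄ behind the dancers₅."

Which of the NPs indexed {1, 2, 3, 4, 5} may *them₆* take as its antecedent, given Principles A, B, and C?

{1, 4, 5}

*them* is a pronoun, so Principle B applies: it must be free in its binding domain.
Binding domain of *them₆*: the embedded TP, whose subject is the athletes₂.
*the students₁* c-commands the pronoun but from outside its binding domain, and is not c-commanded by it → coindexation permitted.
*the athletes₂* c-commands the pronoun within its binding domain → coindexation would violate Principle B.
*the directors₃*: the pronoun c-commands this R-expression → coindexation would violate Principle C on *the directors₃*.
*the lawyers₄* and the pronoun do not c-command one another → neither Principle B nor Principle C is at stake; coindexation permitted.
*the dancers₅* and the pronoun do not c-command one another → neither Principle B nor Principle C is at stake; coindexation permitted.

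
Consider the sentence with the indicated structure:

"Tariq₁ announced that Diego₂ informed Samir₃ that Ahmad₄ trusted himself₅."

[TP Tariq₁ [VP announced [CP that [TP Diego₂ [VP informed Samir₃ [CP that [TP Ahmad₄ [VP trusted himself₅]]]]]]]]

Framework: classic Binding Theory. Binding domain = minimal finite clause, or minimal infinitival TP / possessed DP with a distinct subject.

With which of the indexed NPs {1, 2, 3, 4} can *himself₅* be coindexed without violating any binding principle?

*himself* is an anaphor, so Principle A applies: it must be bound in its binding domain.
Binding domain of *himself₅*: the embedded TP, whose subject is Ahmad₄.
*Tariq₁* c-commands the anaphor but is outside its binding domain → cannot satisfy Principle A.
*Diego₂* c-commands the anaphor but is outside its binding domain → cannot satisfy Principle A.
*Samir₃* c-commands the anaphor but is outside its binding domain → cannot satisfy Principle A.
*Ahmad₄* c-commands the anaphor within its binding domain → licit binder.

{4}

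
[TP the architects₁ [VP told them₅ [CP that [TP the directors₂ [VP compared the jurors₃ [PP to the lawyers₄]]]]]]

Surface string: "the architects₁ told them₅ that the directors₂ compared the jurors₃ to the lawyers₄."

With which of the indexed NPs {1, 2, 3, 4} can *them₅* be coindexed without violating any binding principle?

*them* is a pronoun, so Principle B applies: it must be free in its binding domain.
Binding domain of *them₅*: the matrix TP, whose subject is the architects₁.
*the architects₁* c-commands the pronoun within its binding domain → coindexation would violate Principle B.
*the directors₂*: the pronoun c-commands this R-expression → coindexation would violate Principle C on *the directors₂*.
*the jurors₃*: the pronoun c-commands this R-expression → coindexation would violate Principle C on *the jurors₃*.
*the lawyers₄*: the pronoun c-commands this R-expression → coindexation would violate Principle C on *the lawyers₄*.

none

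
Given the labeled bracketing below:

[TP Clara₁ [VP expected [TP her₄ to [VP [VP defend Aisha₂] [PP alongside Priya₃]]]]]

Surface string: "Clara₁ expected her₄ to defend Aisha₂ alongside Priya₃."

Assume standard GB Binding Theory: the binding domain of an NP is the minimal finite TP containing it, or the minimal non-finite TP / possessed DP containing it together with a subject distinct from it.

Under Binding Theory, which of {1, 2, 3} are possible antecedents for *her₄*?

none

*her* is a pronoun, so Principle B applies: it must be free in its binding domain.
Binding domain of *her₄*: the matrix TP, whose subject is Clara₁.
*Clara₁* c-commands the pronoun within its binding domain → coindexation would violate Principle B.
*Aisha₂*: the pronoun c-commands this R-expression → coindexation would violate Principle C on *Aisha₂*.
*Priya₃*: the pronoun c-commands this R-expression → coindexation would violate Principle C on *Priya₃*.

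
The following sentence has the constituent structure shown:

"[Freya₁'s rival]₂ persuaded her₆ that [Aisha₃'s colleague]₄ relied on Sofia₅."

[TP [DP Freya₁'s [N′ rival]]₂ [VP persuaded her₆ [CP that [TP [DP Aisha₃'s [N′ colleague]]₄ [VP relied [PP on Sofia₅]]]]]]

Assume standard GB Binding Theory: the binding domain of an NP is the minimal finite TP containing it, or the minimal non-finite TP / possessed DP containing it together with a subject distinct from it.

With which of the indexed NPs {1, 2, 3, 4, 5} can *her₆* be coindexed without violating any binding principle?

*her* is a pronoun, so Principle B applies: it must be free in its binding domain.
Binding domain of *her₆*: the matrix TP, whose subject is [Freya₁'s rival]₂.
*Freya₁* and the pronoun do not c-command one another → neither Principle B nor Principle C is at stake; coindexation permitted.
*[Freya₁'s rival]₂* c-commands the pronoun within its binding domain → coindexation would violate Principle B.
*Aisha₃*: the pronoun c-commands this R-expression → coindexation would violate Principle C on *Aisha₃*.
*[Aisha₃'s colleague]₄*: the pronoun c-commands this R-expression → coindexation would violate Principle C on *[Aisha₃'s colleague]₄*.
*Sofia₅*: the pronoun c-commands this R-expression → coindexation would violate Principle C on *Sofia₅*.

{1}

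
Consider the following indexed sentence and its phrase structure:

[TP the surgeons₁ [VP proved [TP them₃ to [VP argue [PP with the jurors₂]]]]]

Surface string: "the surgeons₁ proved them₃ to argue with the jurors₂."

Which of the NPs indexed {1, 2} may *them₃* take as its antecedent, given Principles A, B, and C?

none

*them* is a pronoun, so Principle B applies: it must be free in its binding domain.
Binding domain of *them₃*: the matrix TP, whose subject is the surgeons₁.
*the surgeons₁* c-commands the pronoun within its binding domain → coindexation would violate Principle B.
*the jurors₂*: the pronoun c-commands this R-expression → coindexation would violate Principle C on *the jurors₂*.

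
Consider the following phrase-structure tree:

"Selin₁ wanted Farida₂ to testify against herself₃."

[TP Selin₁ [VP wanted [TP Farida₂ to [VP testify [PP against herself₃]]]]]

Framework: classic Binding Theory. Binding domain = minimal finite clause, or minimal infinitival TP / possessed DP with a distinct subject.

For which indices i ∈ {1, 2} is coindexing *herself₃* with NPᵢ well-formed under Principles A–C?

*herself* is an anaphor, so Principle A applies: it must be bound in its binding domain.
Binding domain of *herself₃*: the embedded TP, whose subject is Farida₂.
*Selin₁* c-commands the anaphor but is outside its binding domain → cannot satisfy Principle A.
*Farida₂* c-commands the anaphor within its binding domain → licit binder.

{2}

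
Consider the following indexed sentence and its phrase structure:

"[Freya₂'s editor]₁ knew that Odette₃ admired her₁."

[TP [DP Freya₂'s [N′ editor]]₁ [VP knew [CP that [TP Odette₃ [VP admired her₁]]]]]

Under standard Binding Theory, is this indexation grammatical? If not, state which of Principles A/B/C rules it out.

The two coindexed NPs are *[Freya₂'s editor]₁* and *her₁*.
*her₁* is a pronoun; its binding domain is the embedded TP, whose subject is Odette₃. Within that domain it is c-commanded only by *Odette₃*, which carries a different index — the pronoun is free locally, so Principle B holds.
*[Freya₂'s editor]₁* is an R-expression; *her₁* does not c-command it, and no other NP shares its index, so Principle C is satisfied.
All principles are respected.

grammatical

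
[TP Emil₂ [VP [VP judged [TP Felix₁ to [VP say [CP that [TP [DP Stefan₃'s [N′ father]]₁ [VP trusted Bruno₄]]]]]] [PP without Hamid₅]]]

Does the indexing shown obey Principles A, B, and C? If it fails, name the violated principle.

The two coindexed NPs are *[Stefan₃'s father]₁* and *Felix₁*.
*[Stefan₃'s father]₁* is an R-expression. Principle C requires it to be free everywhere.
*Felix₁* c-commands it and carries the same index.
The R-expression is bound → Principle C violation.

Principle C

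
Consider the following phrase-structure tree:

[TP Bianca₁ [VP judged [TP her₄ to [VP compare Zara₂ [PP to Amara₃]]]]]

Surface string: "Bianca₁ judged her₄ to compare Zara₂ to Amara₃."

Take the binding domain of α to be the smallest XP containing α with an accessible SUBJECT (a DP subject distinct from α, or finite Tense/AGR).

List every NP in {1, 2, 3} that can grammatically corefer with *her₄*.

*her* is a pronoun, so Principle B applies: it must be free in its binding domain.
Binding domain of *her₄*: the matrix TP, whose subject is Bianca₁.
*Bianca₁* c-commands the pronoun within its binding domain → coindexation would violate Principle B.
*Zara₂*: the pronoun c-commands this R-expression → coindexation would violate Principle C on *Zara₂*.
*Amara₃*: the pronoun c-commands this R-expression → coindexation would violate Principle C on *Amara₃*.

none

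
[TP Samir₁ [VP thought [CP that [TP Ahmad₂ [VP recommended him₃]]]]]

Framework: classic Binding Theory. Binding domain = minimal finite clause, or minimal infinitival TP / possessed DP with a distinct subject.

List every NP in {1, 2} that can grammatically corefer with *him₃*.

{1}

*him* is a pronoun, so Principle B applies: it must be free in its binding domain.
Binding domain of *him₃*: the embedded TP, whose subject is Ahmad₂.
*Samir₁* c-commands the pronoun but from outside its binding domain, and is not c-commanded by it → coindexation permitted.
*Ahmad₂* c-commands the pronoun within its binding domain → coindexation would violate Principle B.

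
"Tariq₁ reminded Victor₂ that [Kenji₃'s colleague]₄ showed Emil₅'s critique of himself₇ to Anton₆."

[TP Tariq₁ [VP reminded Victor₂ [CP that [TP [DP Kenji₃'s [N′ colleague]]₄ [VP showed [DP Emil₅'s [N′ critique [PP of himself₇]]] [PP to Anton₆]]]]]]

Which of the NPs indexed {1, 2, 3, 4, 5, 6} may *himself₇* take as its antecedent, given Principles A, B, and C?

*himself* is an anaphor, so Principle A applies: it must be bound in its binding domain.
Binding domain of *himself₇*: the possessed DP, whose subject is Emil₅.
*Tariq₁* c-commands the anaphor but is outside its binding domain → cannot satisfy Principle A.
*Victor₂* c-commands the anaphor but is outside its binding domain → cannot satisfy Principle A.
*Kenji₃* does not c-command the anaphor → cannot bind it.
*[Kenji₃'s colleague]₄* c-commands the anaphor but is outside its binding domain → cannot satisfy Principle A.
*Emil₅* c-commands the anaphor within its binding domain → licit binder.
*Anton₆* does not c-command the anaphor → cannot bind it.

{5}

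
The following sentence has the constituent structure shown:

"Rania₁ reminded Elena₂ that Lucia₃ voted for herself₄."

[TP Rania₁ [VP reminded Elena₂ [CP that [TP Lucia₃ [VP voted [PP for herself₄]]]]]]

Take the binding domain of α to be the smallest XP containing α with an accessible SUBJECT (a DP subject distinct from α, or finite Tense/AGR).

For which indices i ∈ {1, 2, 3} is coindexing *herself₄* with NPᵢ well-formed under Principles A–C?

{3}

*herself* is an anaphor, so Principle A applies: it must be bound in its binding domain.
Binding domain of *herself₄*: the embedded TP, whose subject is Lucia₃.
*Rania₁* c-commands the anaphor but is outside its binding domain → cannot satisfy Principle A.
*Elena₂* c-commands the anaphor but is outside its binding domain → cannot satisfy Principle A.
*Lucia₃* c-commands the anaphor within its binding domain → licit binder.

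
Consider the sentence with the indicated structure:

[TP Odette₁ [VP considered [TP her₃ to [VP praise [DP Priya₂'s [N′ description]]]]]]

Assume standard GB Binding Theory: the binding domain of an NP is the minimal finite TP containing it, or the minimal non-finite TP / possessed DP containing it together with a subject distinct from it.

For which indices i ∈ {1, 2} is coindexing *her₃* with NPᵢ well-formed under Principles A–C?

*her* is a pronoun, so Principle B applies: it must be free in its binding domain.
Binding domain of *her₃*: the matrix TP, whose subject is Odette₁.
*Odette₁* c-commands the pronoun within its binding domain → coindexation would violate Principle B.
*Priya₂*: the pronoun c-commands this R-expression → coindexation would violate Principle C on *Priya₂*.

none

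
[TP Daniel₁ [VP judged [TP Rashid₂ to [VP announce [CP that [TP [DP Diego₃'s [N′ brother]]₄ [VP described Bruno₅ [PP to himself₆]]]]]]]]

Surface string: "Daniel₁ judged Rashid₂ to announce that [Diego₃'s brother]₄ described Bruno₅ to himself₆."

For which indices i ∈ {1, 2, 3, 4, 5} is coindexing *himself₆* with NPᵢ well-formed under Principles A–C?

*himself* is an anaphor, so Principle A applies: it must be bound in its binding domain.
Binding domain of *himself₆*: the embedded TP, whose subject is [Diego₃'s brother]₄.
*Daniel₁* c-commands the anaphor but is outside its binding domain → cannot satisfy Principle A.
*Rashid₂* c-commands the anaphor but is outside its binding domain → cannot satisfy Principle A.
*Diego₃* does not c-command the anaphor → cannot bind it.
*[Diego₃'s brother]₄* c-commands the anaphor within its binding domain → licit binder.
*Bruno₅* c-commands the anaphor within its binding domain → licit binder.

{4, 5}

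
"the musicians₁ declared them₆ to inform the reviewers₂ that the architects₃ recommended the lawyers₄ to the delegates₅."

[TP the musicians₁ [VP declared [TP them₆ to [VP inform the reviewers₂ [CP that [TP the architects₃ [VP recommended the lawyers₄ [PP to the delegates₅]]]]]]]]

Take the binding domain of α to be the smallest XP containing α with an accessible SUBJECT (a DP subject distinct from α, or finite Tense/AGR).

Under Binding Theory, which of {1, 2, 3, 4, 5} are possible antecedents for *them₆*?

none

*them* is a pronoun, so Principle B applies: it must be free in its binding domain.
Binding domain of *them₆*: the matrix TP, whose subject is the musicians₁.
*the musicians₁* c-commands the pronoun within its binding domain → coindexation would violate Principle B.
*the reviewers₂*: the pronoun c-commands this R-expression → coindexation would violate Principle C on *the reviewers₂*.
*the architects₃*: the pronoun c-commands this R-expression → coindexation would violate Principle C on *the architects₃*.
*the lawyers₄*: the pronoun c-commands this R-expression → coindexation would violate Principle C on *the lawyers₄*.
*the delegates₅*: the pronoun c-commands this R-expression → coindexation would violate Principle C on *the delegates₅*.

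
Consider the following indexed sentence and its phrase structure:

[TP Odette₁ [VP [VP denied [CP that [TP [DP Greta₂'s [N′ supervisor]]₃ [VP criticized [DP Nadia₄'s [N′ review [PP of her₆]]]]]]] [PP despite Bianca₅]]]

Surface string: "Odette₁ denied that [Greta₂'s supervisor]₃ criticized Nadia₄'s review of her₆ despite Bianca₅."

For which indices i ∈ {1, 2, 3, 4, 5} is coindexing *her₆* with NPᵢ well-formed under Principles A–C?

{1, 2, 3, 5}

*her* is a pronoun, so Principle B applies: it must be free in its binding domain.
Binding domain of *her₆*: the possessed DP, whose subject is Nadia₄.
*Odette₁* c-commands the pronoun but from outside its binding domain, and is not c-commanded by it → coindexation permitted.
*Greta₂* and the pronoun do not c-command one another → neither Principle B nor Principle C is at stake; coindexation permitted.
*[Greta₂'s supervisor]₃* c-commands the pronoun but from outside its binding domain, and is not c-commanded by it → coindexation permitted.
*Nadia₄* c-commands the pronoun within its binding domain → coindexation would violate Principle B.
*Bianca₅* and the pronoun do not c-command one another → neither Principle B nor Principle C is at stake; coindexation permitted.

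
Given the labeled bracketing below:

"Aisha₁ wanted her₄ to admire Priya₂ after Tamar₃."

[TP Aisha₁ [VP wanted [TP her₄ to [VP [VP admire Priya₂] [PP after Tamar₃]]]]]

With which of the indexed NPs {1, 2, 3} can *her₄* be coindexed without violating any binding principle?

*her* is a pronoun, so Principle B applies: it must be free in its binding domain.
Binding domain of *her₄*: the matrix TP, whose subject is Aisha₁.
*Aisha₁* c-commands the pronoun within its binding domain → coindexation would violate Principle B.
*Priya₂*: the pronoun c-commands this R-expression → coindexation would violate Principle C on *Priya₂*.
*Tamar₃*: the pronoun c-commands this R-expression → coindexation would violate Principle C on *Tamar₃*.

none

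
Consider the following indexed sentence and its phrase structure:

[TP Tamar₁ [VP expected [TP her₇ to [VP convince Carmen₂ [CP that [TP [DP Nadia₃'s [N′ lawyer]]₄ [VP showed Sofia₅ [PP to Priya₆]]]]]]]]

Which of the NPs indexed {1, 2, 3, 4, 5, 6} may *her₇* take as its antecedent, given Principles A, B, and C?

*her* is a pronoun, so Principle B applies: it must be free in its binding domain.
Binding domain of *her₇*: the matrix TP, whose subject is Tamar₁.
*Tamar₁* c-commands the pronoun within its binding domain → coindexation would violate Principle B.
*Carmen₂*: the pronoun c-commands this R-expression → coindexation would violate Principle C on *Carmen₂*.
*Nadia₃*: the pronoun c-commands this R-expression → coindexation would violate Principle C on *Nadia₃*.
*[Nadia₃'s lawyer]₄*: the pronoun c-commands this R-expression → coindexation would violate Principle C on *[Nadia₃'s lawyer]₄*.
*Sofia₅*: the pronoun c-commands this R-expression → coindexation would violate Principle C on *Sofia₅*.
*Priya₆*: the pronoun c-commands this R-expression → coindexation would violate Principle C on *Priya₆*.

none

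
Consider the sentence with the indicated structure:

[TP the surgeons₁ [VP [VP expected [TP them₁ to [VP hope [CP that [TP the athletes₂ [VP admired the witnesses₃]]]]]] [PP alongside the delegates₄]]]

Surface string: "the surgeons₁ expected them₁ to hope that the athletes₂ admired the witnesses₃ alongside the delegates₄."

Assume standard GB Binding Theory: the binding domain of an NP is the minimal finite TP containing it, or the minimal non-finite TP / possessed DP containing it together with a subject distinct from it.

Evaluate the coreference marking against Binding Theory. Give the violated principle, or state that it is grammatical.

Principle B

The two coindexed NPs are *the surgeons₁* and *them₁*.
*them₁* is a pronoun. Its binding domain is the matrix TP, whose subject is the surgeons₁.
*the surgeons₁* c-commands it within that domain and carries the same index.
The pronoun is locally bound → Principle B violation.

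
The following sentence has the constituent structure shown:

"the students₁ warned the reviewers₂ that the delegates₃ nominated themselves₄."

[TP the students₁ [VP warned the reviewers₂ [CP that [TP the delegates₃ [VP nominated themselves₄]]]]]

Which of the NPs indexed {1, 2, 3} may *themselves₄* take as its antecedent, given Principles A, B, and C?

*themselves* is an anaphor, so Principle A applies: it must be bound in its binding domain.
Binding domain of *themselves₄*: the embedded TP, whose subject is the delegates₃.
*the students₁* c-commands the anaphor but is outside its binding domain → cannot satisfy Principle A.
*the reviewers₂* c-commands the anaphor but is outside its binding domain → cannot satisfy Principle A.
*the delegates₃* c-commands the anaphor within its binding domain → licit binder.

{3}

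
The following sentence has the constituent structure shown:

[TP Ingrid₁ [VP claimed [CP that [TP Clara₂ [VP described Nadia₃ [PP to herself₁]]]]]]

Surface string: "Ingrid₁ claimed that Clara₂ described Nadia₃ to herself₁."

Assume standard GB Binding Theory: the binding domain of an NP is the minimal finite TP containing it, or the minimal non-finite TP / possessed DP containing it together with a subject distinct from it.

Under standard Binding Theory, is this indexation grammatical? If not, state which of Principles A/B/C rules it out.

The two coindexed NPs are *Ingrid₁* and *herself₁*.
*herself₁* is an anaphor. Principle A requires it to be bound within its binding domain — the embedded TP, whose subject is Clara₂.
Within that domain it is c-commanded by *Clara₂*, *Nadia₃*, none of which share its index.
*Ingrid₁* does c-command the anaphor, but from outside its binding domain.
The anaphor is unbound in its domain → Principle A violation.

Principle A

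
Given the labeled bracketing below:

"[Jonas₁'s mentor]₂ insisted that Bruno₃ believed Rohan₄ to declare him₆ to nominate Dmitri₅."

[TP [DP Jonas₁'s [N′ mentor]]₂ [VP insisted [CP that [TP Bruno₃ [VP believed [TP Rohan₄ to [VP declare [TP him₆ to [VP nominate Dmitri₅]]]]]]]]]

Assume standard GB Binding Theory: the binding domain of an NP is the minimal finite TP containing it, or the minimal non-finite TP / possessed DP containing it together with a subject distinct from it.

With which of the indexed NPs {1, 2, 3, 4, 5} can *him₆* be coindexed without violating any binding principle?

*him* is a pronoun, so Principle B applies: it must be free in its binding domain.
Binding domain of *him₆*: the embedded TP, whose subject is Rohan₄.
*Jonas₁* and the pronoun do not c-command one another → neither Principle B nor Principle C is at stake; coindexation permitted.
*[Jonas₁'s mentor]₂* c-commands the pronoun but from outside its binding domain, and is not c-commanded by it → coindexation permitted.
*Bruno₃* c-commands the pronoun but from outside its binding domain, and is not c-commanded by it → coindexation permitted.
*Rohan₄* c-commands the pronoun within its binding domain → coindexation would violate Principle B.
*Dmitri₅*: the pronoun c-commands this R-expression → coindexation would violate Principle C on *Dmitri₅*.

{1, 2, 3}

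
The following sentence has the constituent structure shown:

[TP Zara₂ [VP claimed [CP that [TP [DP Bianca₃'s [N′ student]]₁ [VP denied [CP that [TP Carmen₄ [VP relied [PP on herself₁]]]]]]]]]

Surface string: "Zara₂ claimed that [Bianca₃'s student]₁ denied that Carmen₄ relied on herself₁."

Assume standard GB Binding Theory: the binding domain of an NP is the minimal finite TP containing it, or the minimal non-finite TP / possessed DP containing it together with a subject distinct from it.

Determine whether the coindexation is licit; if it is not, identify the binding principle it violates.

Principle A

The two coindexed NPs are *[Bianca₃'s student]₁* and *herself₁*.
*herself₁* is an anaphor. Principle A requires it to be bound within its binding domain — the embedded TP, whose subject is Carmen₄.
Within that domain it is c-commanded by *Carmen₄*, which does not share its index.
*[Bianca₃'s student]₁* does c-command the anaphor, but from outside its binding domain.
The anaphor is unbound in its domain → Principle A violation.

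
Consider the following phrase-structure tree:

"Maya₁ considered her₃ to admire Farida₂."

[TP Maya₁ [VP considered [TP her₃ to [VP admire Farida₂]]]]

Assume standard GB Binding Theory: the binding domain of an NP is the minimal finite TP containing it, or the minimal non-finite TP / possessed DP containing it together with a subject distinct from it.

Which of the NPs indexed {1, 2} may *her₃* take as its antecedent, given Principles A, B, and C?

none

*her* is a pronoun, so Principle B applies: it must be free in its binding domain.
Binding domain of *her₃*: the matrix TP, whose subject is Maya₁.
*Maya₁* c-commands the pronoun within its binding domain → coindexation would violate Principle B.
*Farida₂*: the pronoun c-commands this R-expression → coindexation would violate Principle C on *Farida₂*.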